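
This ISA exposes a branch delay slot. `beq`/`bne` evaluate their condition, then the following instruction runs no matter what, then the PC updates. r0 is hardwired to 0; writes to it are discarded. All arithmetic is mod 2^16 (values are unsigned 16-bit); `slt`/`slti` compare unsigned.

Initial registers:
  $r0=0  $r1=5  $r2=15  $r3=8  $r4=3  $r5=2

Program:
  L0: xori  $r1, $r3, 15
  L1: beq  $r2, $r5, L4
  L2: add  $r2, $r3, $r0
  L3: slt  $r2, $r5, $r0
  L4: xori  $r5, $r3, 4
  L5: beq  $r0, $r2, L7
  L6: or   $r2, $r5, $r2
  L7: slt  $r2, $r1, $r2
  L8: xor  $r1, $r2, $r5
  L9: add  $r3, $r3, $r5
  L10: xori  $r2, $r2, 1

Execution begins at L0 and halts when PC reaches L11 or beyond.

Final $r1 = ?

13

#0 xori  $r1, $r3, 15 ; 0/7/15/8/3/2
#1 beq  $r2, $r5, L4 ; 0/7/15/8/3/2 ; →fallthru
#2 add  $r2, $r3, $r0 ; 0/7/8/8/3/2
#3 slt  $r2, $r5, $r0 ; 0/7/0/8/3/2
#4 xori  $r5, $r3, 4 ; 0/7/0/8/3/12
#5 beq  $r0, $r2, L7 ; 0/7/0/8/3/12 ; →target
#6 or   $r2, $r5, $r2 ; 0/7/12/8/3/12
#7 slt  $r2, $r1, $r2 ; 0/7/1/8/3/12
#8 xor  $r1, $r2, $r5 ; 0/13/1/8/3/12
#9 add  $r3, $r3, $r5 ; 0/13/1/20/3/12
#10 xori  $r2, $r2, 1 ; 0/13/0/20/3/12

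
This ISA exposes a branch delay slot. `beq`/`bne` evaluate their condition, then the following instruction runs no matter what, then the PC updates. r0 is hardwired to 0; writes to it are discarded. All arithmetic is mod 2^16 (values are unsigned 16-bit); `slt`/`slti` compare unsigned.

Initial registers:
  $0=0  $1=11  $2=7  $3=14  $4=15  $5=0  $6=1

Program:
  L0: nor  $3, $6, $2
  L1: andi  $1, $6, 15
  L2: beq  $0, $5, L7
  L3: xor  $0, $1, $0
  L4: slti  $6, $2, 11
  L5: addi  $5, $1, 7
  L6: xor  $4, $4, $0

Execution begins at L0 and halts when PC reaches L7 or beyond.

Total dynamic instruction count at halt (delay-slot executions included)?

PC=0  nor  $3, $6, $2        | $0=0 $1=11 $2=7 $3=65528 $4=15 $5=0 $6=1
PC=1  andi  $1, $6, 15       | $0=0 $1=1 $2=7 $3=65528 $4=15 $5=0 $6=1
PC=2  beq  $0, $5, L7        | $0=0 $1=1 $2=7 $3=65528 $4=15 $5=0 $6=1  [TAKEN]
PC=3  xor  $0, $1, $0        | $0=0 $1=1 $2=7 $3=65528 $4=15 $5=0 $6=1

4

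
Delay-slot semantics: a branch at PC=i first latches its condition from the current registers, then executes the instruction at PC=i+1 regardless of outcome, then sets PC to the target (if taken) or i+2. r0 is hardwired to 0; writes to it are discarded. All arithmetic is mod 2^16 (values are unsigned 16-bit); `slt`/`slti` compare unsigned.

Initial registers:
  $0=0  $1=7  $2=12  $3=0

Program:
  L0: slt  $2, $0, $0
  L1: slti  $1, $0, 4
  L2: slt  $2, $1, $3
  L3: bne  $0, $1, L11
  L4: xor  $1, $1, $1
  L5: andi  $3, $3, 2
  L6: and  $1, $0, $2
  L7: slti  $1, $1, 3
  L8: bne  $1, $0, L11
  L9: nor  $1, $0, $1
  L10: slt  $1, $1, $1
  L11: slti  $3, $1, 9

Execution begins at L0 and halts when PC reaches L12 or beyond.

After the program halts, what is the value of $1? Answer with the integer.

  step pc=0: slt  $2, $0, $0  regs=(0,7,0,0)
  step pc=1: slti  $1, $0, 4  regs=(0,1,0,0)
  step pc=2: slt  $2, $1, $3  regs=(0,1,0,0)
  step pc=3: bne  $0, $1, L11  cond=T  regs=(0,1,0,0)
  step pc=4: xor  $1, $1, $1  regs=(0,0,0,0)
  step pc=11: slti  $3, $1, 9  regs=(0,0,0,1)

0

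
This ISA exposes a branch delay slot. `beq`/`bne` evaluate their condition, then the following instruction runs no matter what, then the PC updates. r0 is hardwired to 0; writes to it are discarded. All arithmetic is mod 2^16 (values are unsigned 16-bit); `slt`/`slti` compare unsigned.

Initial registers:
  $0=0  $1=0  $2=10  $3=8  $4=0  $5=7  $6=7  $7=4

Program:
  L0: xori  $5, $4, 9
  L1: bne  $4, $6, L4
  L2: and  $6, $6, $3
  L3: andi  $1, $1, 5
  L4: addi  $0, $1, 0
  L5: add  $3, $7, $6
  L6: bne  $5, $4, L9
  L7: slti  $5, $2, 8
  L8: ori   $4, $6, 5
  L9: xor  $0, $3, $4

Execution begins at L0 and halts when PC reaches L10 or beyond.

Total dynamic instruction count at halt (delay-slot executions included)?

[0] xori  $5, $4, 9  →  {$0:0, $1:0, $2:10, $3:8, $4:0, $5:9, $6:7, $7:4}
[1] bne  $4, $6, L4  →  {$0:0, $1:0, $2:10, $3:8, $4:0, $5:9, $6:7, $7:4}  ⟨branch taken⟩
[2] and  $6, $6, $3  →  {$0:0, $1:0, $2:10, $3:8, $4:0, $5:9, $6:0, $7:4}
[4] addi  $0, $1, 0  →  {$0:0, $1:0, $2:10, $3:8, $4:0, $5:9, $6:0, $7:4}
[5] add  $3, $7, $6  →  {$0:0, $1:0, $2:10, $3:4, $4:0, $5:9, $6:0, $7:4}
[6] bne  $5, $4, L9  →  {$0:0, $1:0, $2:10, $3:4, $4:0, $5:9, $6:0, $7:4}  ⟨branch taken⟩
[7] slti  $5, $2, 8  →  {$0:0, $1:0, $2:10, $3:4, $4:0, $5:0, $6:0, $7:4}
[9] xor  $0, $3, $4  →  {$0:0, $1:0, $2:10, $3:4, $4:0, $5:0, $6:0, $7:4}

8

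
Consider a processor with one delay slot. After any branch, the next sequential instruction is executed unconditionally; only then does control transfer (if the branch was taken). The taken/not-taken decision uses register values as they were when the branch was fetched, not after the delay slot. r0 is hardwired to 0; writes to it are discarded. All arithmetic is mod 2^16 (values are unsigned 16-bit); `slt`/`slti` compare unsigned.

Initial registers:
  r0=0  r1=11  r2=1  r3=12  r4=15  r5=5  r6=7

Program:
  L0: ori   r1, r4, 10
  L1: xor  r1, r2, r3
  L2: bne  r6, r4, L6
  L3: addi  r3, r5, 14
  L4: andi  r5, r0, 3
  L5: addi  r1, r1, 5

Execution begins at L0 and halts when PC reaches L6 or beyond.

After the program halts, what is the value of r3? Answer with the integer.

19

[0] ori   r1, r4, 10  →  {r0:0, r1:15, r2:1, r3:12, r4:15, r5:5, r6:7}
[1] xor  r1, r2, r3  →  {r0:0, r1:13, r2:1, r3:12, r4:15, r5:5, r6:7}
[2] bne  r6, r4, L6  →  {r0:0, r1:13, r2:1, r3:12, r4:15, r5:5, r6:7}  ⟨branch taken⟩
[3] addi  r3, r5, 14  →  {r0:0, r1:13, r2:1, r3:19, r4:15, r5:5, r6:7}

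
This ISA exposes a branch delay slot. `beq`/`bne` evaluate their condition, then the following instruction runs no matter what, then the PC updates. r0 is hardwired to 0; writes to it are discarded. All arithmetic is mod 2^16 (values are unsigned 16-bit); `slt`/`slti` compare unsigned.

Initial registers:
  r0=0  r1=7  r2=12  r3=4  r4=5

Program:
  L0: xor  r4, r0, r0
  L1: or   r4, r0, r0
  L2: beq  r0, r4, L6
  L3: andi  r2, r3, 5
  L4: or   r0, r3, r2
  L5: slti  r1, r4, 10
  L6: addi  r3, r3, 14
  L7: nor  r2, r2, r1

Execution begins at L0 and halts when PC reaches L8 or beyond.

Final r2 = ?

65528

PC=0  xor  r4, r0, r0        | r0=0 r1=7 r2=12 r3=4 r4=0
PC=1  or   r4, r0, r0        | r0=0 r1=7 r2=12 r3=4 r4=0
PC=2  beq  r0, r4, L6        | r0=0 r1=7 r2=12 r3=4 r4=0  [TAKEN]
PC=3  andi  r2, r3, 5        | r0=0 r1=7 r2=4 r3=4 r4=0
PC=6  addi  r3, r3, 14       | r0=0 r1=7 r2=4 r3=18 r4=0
PC=7  nor  r2, r2, r1        | r0=0 r1=7 r2=65528 r3=18 r4=0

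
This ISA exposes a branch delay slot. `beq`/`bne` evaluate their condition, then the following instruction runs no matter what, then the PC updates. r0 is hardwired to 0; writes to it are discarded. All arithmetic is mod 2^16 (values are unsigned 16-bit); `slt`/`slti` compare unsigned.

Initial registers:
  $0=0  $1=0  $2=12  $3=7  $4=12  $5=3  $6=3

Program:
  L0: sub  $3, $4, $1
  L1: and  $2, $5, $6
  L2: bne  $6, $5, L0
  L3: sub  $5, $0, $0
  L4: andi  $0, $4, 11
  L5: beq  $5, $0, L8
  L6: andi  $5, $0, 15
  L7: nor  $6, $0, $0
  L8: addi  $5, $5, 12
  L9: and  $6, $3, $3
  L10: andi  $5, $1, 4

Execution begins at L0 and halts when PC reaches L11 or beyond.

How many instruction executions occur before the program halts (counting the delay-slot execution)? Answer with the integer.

10

  step pc=0: sub  $3, $4, $1  regs=(0,0,12,12,12,3,3)
  step pc=1: and  $2, $5, $6  regs=(0,0,3,12,12,3,3)
  step pc=2: bne  $6, $5, L0  cond=F  regs=(0,0,3,12,12,3,3)
  step pc=3: sub  $5, $0, $0  regs=(0,0,3,12,12,0,3)
  step pc=4: andi  $0, $4, 11  regs=(0,0,3,12,12,0,3)
  step pc=5: beq  $5, $0, L8  cond=T  regs=(0,0,3,12,12,0,3)
  step pc=6: andi  $5, $0, 15  regs=(0,0,3,12,12,0,3)
  step pc=8: addi  $5, $5, 12  regs=(0,0,3,12,12,12,3)
  step pc=9: and  $6, $3, $3  regs=(0,0,3,12,12,12,12)
  step pc=10: andi  $5, $1, 4  regs=(0,0,3,12,12,0,12)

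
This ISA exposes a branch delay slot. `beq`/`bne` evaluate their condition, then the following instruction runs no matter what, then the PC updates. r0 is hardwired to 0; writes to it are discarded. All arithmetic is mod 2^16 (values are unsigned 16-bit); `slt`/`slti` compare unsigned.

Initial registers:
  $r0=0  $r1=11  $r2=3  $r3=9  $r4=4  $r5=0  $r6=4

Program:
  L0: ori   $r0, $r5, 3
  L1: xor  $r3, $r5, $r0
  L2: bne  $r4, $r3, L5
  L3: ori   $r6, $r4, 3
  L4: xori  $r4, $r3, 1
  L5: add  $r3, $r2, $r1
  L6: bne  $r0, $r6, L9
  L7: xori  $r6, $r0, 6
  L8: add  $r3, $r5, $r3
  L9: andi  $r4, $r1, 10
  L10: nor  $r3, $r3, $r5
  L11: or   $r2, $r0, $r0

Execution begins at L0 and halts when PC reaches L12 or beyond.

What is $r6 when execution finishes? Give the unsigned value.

#0 ori   $r0, $r5, 3 ; 0/11/3/9/4/0/4
#1 xor  $r3, $r5, $r0 ; 0/11/3/0/4/0/4
#2 bne  $r4, $r3, L5 ; 0/11/3/0/4/0/4 ; →target
#3 ori   $r6, $r4, 3 ; 0/11/3/0/4/0/7
#5 add  $r3, $r2, $r1 ; 0/11/3/14/4/0/7
#6 bne  $r0, $r6, L9 ; 0/11/3/14/4/0/7 ; →target
#7 xori  $r6, $r0, 6 ; 0/11/3/14/4/0/6
#9 andi  $r4, $r1, 10 ; 0/11/3/14/10/0/6
#10 nor  $r3, $r3, $r5 ; 0/11/3/65521/10/0/6
#11 or   $r2, $r0, $r0 ; 0/11/0/65521/10/0/6

6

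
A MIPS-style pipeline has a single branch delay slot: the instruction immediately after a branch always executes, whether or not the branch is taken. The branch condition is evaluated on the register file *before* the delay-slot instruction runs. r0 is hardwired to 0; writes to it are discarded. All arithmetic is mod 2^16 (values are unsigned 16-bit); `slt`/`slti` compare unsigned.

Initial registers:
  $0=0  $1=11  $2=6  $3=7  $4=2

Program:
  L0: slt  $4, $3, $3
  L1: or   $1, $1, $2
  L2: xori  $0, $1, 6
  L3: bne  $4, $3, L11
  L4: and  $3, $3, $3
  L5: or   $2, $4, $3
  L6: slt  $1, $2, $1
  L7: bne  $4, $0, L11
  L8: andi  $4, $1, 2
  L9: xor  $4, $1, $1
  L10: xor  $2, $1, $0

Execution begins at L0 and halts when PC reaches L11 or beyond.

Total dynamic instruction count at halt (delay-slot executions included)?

5

PC=0  slt  $4, $3, $3        | $0=0 $1=11 $2=6 $3=7 $4=0
PC=1  or   $1, $1, $2        | $0=0 $1=15 $2=6 $3=7 $4=0
PC=2  xori  $0, $1, 6        | $0=0 $1=15 $2=6 $3=7 $4=0
PC=3  bne  $4, $3, L11       | $0=0 $1=15 $2=6 $3=7 $4=0  [TAKEN]
PC=4  and  $3, $3, $3        | $0=0 $1=15 $2=6 $3=7 $4=0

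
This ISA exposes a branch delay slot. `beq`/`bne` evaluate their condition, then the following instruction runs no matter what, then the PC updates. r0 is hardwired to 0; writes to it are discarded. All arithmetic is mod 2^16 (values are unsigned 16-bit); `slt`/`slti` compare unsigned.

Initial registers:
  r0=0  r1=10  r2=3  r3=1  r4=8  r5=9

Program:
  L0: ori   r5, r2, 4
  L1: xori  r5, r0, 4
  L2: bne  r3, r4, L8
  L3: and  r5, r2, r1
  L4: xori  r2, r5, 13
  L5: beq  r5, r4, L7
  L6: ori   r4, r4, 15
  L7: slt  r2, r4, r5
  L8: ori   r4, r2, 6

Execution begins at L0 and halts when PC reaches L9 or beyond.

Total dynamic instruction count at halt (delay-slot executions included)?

5

#0 ori   r5, r2, 4 ; 0/10/3/1/8/7
#1 xori  r5, r0, 4 ; 0/10/3/1/8/4
#2 bne  r3, r4, L8 ; 0/10/3/1/8/4 ; →target
#3 and  r5, r2, r1 ; 0/10/3/1/8/2
#8 ori   r4, r2, 6 ; 0/10/3/1/7/2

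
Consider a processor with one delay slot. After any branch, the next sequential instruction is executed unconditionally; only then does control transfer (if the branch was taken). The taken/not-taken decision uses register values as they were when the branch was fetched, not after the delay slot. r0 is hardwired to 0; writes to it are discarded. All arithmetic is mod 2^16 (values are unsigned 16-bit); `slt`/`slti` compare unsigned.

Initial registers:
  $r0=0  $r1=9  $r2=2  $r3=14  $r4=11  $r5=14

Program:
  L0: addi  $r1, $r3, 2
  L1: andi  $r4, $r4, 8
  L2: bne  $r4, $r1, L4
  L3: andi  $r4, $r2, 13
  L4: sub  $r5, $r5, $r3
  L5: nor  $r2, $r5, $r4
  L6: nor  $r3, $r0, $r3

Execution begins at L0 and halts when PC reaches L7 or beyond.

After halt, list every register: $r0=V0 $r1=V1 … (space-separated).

  step pc=0: addi  $r1, $r3, 2  regs=(0,16,2,14,11,14)
  step pc=1: andi  $r4, $r4, 8  regs=(0,16,2,14,8,14)
  step pc=2: bne  $r4, $r1, L4  cond=T  regs=(0,16,2,14,8,14)
  step pc=3: andi  $r4, $r2, 13  regs=(0,16,2,14,0,14)
  step pc=4: sub  $r5, $r5, $r3  regs=(0,16,2,14,0,0)
  step pc=5: nor  $r2, $r5, $r4  regs=(0,16,65535,14,0,0)
  step pc=6: nor  $r3, $r0, $r3  regs=(0,16,65535,65521,0,0)

$r0=0 $r1=16 $r2=65535 $r3=65521 $r4=0 $r5=0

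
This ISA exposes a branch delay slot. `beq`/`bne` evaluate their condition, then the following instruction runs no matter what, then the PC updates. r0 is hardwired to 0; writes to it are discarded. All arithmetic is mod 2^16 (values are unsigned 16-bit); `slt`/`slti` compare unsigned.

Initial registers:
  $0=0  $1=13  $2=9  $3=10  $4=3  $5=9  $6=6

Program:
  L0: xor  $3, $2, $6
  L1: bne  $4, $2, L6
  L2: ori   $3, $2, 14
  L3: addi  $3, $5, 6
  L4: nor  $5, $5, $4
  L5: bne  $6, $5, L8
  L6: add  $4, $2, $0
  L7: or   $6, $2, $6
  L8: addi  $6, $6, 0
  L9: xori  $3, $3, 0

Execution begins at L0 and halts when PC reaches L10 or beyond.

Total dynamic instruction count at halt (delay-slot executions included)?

#0 xor  $3, $2, $6 ; 0/13/9/15/3/9/6
#1 bne  $4, $2, L6 ; 0/13/9/15/3/9/6 ; →target
#2 ori   $3, $2, 14 ; 0/13/9/15/3/9/6
#6 add  $4, $2, $0 ; 0/13/9/15/9/9/6
#7 or   $6, $2, $6 ; 0/13/9/15/9/9/15
#8 addi  $6, $6, 0 ; 0/13/9/15/9/9/15
#9 xori  $3, $3, 0 ; 0/13/9/15/9/9/15

7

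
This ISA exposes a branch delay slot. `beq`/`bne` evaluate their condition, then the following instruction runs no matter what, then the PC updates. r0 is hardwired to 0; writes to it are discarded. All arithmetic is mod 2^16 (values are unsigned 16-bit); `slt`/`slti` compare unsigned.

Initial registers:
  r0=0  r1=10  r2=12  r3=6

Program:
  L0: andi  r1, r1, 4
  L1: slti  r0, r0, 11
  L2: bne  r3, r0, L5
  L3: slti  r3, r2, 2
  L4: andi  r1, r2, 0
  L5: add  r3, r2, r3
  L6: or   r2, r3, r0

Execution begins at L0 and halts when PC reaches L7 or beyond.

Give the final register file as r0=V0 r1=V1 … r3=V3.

r0=0 r1=0 r2=12 r3=12

[0] andi  r1, r1, 4  →  {r0:0, r1:0, r2:12, r3:6}
[1] slti  r0, r0, 11  →  {r0:0, r1:0, r2:12, r3:6}
[2] bne  r3, r0, L5  →  {r0:0, r1:0, r2:12, r3:6}  ⟨branch taken⟩
[3] slti  r3, r2, 2  →  {r0:0, r1:0, r2:12, r3:0}
[5] add  r3, r2, r3  →  {r0:0, r1:0, r2:12, r3:12}
[6] or   r2, r3, r0  →  {r0:0, r1:0, r2:12, r3:12}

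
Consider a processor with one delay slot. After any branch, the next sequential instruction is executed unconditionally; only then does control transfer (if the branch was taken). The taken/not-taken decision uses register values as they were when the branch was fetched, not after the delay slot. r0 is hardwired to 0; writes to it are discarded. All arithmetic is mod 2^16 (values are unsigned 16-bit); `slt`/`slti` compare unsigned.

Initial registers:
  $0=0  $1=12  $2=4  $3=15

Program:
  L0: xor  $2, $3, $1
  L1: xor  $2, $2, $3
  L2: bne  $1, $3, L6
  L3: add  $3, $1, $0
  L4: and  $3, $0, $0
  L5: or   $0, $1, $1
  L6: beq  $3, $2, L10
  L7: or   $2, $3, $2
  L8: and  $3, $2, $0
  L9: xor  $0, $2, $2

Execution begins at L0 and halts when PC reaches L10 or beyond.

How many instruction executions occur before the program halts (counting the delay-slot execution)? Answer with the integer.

6

  step pc=0: xor  $2, $3, $1  regs=(0,12,3,15)
  step pc=1: xor  $2, $2, $3  regs=(0,12,12,15)
  step pc=2: bne  $1, $3, L6  cond=T  regs=(0,12,12,15)
  step pc=3: add  $3, $1, $0  regs=(0,12,12,12)
  step pc=6: beq  $3, $2, L10  cond=T  regs=(0,12,12,12)
  step pc=7: or   $2, $3, $2  regs=(0,12,12,12)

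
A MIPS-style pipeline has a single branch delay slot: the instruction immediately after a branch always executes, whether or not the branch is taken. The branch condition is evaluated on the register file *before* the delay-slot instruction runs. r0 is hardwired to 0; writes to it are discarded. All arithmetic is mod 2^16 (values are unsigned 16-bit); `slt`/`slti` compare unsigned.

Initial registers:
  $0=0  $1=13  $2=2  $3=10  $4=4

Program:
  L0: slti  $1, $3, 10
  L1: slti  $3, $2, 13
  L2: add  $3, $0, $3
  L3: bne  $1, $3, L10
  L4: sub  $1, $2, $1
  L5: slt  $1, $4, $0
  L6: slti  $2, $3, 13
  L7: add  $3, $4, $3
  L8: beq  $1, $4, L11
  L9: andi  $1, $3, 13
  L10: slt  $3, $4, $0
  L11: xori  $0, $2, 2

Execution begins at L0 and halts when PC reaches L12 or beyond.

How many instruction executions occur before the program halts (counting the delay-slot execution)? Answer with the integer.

7

  step pc=0: slti  $1, $3, 10  regs=(0,0,2,10,4)
  step pc=1: slti  $3, $2, 13  regs=(0,0,2,1,4)
  step pc=2: add  $3, $0, $3  regs=(0,0,2,1,4)
  step pc=3: bne  $1, $3, L10  cond=T  regs=(0,0,2,1,4)
  step pc=4: sub  $1, $2, $1  regs=(0,2,2,1,4)
  step pc=10: slt  $3, $4, $0  regs=(0,2,2,0,4)
  step pc=11: xori  $0, $2, 2  regs=(0,2,2,0,4)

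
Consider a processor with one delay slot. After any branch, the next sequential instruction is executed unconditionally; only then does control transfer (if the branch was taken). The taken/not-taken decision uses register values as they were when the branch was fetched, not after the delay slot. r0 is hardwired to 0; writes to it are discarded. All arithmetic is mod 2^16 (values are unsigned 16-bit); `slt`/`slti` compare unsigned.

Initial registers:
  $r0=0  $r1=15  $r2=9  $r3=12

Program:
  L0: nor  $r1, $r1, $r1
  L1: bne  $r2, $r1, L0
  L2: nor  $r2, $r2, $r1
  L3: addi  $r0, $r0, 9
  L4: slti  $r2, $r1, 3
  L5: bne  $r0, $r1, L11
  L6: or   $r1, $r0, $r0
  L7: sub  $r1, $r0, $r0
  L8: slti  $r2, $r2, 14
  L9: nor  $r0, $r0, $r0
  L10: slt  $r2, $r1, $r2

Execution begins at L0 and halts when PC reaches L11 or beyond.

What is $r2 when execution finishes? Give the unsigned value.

  step pc=0: nor  $r1, $r1, $r1  regs=(0,65520,9,12)
  step pc=1: bne  $r2, $r1, L0  cond=T  regs=(0,65520,9,12)
  step pc=2: nor  $r2, $r2, $r1  regs=(0,65520,6,12)
  step pc=0: nor  $r1, $r1, $r1  regs=(0,15,6,12)
  step pc=1: bne  $r2, $r1, L0  cond=T  regs=(0,15,6,12)
  step pc=2: nor  $r2, $r2, $r1  regs=(0,15,65520,12)
  step pc=0: nor  $r1, $r1, $r1  regs=(0,65520,65520,12)
  step pc=1: bne  $r2, $r1, L0  cond=F  regs=(0,65520,65520,12)
  step pc=2: nor  $r2, $r2, $r1  regs=(0,65520,15,12)
  step pc=3: addi  $r0, $r0, 9  regs=(0,65520,15,12)
  step pc=4: slti  $r2, $r1, 3  regs=(0,65520,0,12)
  step pc=5: bne  $r0, $r1, L11  cond=T  regs=(0,65520,0,12)
  step pc=6: or   $r1, $r0, $r0  regs=(0,0,0,12)

0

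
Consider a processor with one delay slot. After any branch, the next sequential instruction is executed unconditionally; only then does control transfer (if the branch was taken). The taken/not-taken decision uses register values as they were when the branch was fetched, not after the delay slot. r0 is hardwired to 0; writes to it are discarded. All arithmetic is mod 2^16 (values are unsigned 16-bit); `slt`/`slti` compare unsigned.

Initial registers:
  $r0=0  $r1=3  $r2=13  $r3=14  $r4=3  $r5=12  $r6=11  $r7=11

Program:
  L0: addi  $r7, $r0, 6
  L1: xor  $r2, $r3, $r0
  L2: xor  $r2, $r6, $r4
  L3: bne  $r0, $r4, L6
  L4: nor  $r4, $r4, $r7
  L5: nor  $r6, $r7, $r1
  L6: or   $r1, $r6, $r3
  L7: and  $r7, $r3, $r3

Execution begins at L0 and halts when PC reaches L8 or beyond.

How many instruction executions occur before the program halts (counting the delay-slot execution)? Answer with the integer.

  step pc=0: addi  $r7, $r0, 6  regs=(0,3,13,14,3,12,11,6)
  step pc=1: xor  $r2, $r3, $r0  regs=(0,3,14,14,3,12,11,6)
  step pc=2: xor  $r2, $r6, $r4  regs=(0,3,8,14,3,12,11,6)
  step pc=3: bne  $r0, $r4, L6  cond=T  regs=(0,3,8,14,3,12,11,6)
  step pc=4: nor  $r4, $r4, $r7  regs=(0,3,8,14,65528,12,11,6)
  step pc=6: or   $r1, $r6, $r3  regs=(0,15,8,14,65528,12,11,6)
  step pc=7: and  $r7, $r3, $r3  regs=(0,15,8,14,65528,12,11,14)

7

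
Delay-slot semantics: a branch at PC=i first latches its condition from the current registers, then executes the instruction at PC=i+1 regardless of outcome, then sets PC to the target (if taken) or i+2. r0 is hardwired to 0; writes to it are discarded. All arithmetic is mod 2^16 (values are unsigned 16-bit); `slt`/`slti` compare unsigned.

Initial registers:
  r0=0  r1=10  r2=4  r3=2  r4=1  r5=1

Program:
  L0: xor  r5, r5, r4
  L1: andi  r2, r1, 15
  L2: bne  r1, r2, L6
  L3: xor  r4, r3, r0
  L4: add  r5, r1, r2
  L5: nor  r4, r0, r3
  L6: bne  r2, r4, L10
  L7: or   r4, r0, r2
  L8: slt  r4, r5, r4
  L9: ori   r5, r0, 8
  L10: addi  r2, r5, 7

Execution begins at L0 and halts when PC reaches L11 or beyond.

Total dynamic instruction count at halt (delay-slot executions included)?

9

[0] xor  r5, r5, r4  →  {r0:0, r1:10, r2:4, r3:2, r4:1, r5:0}
[1] andi  r2, r1, 15  →  {r0:0, r1:10, r2:10, r3:2, r4:1, r5:0}
[2] bne  r1, r2, L6  →  {r0:0, r1:10, r2:10, r3:2, r4:1, r5:0}  ⟨branch fallthrough⟩
[3] xor  r4, r3, r0  →  {r0:0, r1:10, r2:10, r3:2, r4:2, r5:0}
[4] add  r5, r1, r2  →  {r0:0, r1:10, r2:10, r3:2, r4:2, r5:20}
[5] nor  r4, r0, r3  →  {r0:0, r1:10, r2:10, r3:2, r4:65533, r5:20}
[6] bne  r2, r4, L10  →  {r0:0, r1:10, r2:10, r3:2, r4:65533, r5:20}  ⟨branch taken⟩
[7] or   r4, r0, r2  →  {r0:0, r1:10, r2:10, r3:2, r4:10, r5:20}
[10] addi  r2, r5, 7  →  {r0:0, r1:10, r2:27, r3:2, r4:10, r5:20}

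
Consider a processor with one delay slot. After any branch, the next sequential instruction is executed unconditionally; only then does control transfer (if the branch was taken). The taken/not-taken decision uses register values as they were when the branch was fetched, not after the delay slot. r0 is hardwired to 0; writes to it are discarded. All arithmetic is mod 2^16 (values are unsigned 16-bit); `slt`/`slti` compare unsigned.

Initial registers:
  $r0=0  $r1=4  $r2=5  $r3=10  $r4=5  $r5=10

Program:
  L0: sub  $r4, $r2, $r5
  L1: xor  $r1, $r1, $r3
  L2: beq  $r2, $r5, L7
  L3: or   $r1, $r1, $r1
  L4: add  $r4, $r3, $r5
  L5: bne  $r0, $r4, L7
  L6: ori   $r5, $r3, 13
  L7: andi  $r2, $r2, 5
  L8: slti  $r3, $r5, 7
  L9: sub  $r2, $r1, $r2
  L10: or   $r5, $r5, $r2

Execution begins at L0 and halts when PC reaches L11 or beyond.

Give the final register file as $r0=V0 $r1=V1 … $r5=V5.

$r0=0 $r1=14 $r2=9 $r3=0 $r4=20 $r5=15

[0] sub  $r4, $r2, $r5  →  {$r0:0, $r1:4, $r2:5, $r3:10, $r4:65531, $r5:10}
[1] xor  $r1, $r1, $r3  →  {$r0:0, $r1:14, $r2:5, $r3:10, $r4:65531, $r5:10}
[2] beq  $r2, $r5, L7  →  {$r0:0, $r1:14, $r2:5, $r3:10, $r4:65531, $r5:10}  ⟨branch fallthrough⟩
[3] or   $r1, $r1, $r1  →  {$r0:0, $r1:14, $r2:5, $r3:10, $r4:65531, $r5:10}
[4] add  $r4, $r3, $r5  →  {$r0:0, $r1:14, $r2:5, $r3:10, $r4:20, $r5:10}
[5] bne  $r0, $r4, L7  →  {$r0:0, $r1:14, $r2:5, $r3:10, $r4:20, $r5:10}  ⟨branch taken⟩
[6] ori   $r5, $r3, 13  →  {$r0:0, $r1:14, $r2:5, $r3:10, $r4:20, $r5:15}
[7] andi  $r2, $r2, 5  →  {$r0:0, $r1:14, $r2:5, $r3:10, $r4:20, $r5:15}
[8] slti  $r3, $r5, 7  →  {$r0:0, $r1:14, $r2:5, $r3:0, $r4:20, $r5:15}
[9] sub  $r2, $r1, $r2  →  {$r0:0, $r1:14, $r2:9, $r3:0, $r4:20, $r5:15}
[10] or   $r5, $r5, $r2  →  {$r0:0, $r1:14, $r2:9, $r3:0, $r4:20, $r5:15}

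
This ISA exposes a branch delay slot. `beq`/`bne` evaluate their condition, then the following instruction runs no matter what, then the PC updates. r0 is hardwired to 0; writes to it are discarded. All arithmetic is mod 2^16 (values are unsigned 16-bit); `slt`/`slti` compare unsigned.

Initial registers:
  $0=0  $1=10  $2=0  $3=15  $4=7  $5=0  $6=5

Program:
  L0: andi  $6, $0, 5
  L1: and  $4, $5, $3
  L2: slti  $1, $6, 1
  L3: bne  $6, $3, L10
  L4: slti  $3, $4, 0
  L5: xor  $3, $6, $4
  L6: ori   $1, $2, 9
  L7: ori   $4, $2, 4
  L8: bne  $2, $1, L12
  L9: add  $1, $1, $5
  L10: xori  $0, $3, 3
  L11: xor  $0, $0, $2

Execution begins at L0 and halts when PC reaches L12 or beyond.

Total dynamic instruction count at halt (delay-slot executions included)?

PC=0  andi  $6, $0, 5        | $0=0 $1=10 $2=0 $3=15 $4=7 $5=0 $6=0
PC=1  and  $4, $5, $3        | $0=0 $1=10 $2=0 $3=15 $4=0 $5=0 $6=0
PC=2  slti  $1, $6, 1        | $0=0 $1=1 $2=0 $3=15 $4=0 $5=0 $6=0
PC=3  bne  $6, $3, L10       | $0=0 $1=1 $2=0 $3=15 $4=0 $5=0 $6=0  [TAKEN]
PC=4  slti  $3, $4, 0        | $0=0 $1=1 $2=0 $3=0 $4=0 $5=0 $6=0
PC=10 xori  $0, $3, 3        | $0=0 $1=1 $2=0 $3=0 $4=0 $5=0 $6=0
PC=11 xor  $0, $0, $2        | $0=0 $1=1 $2=0 $3=0 $4=0 $5=0 $6=0

7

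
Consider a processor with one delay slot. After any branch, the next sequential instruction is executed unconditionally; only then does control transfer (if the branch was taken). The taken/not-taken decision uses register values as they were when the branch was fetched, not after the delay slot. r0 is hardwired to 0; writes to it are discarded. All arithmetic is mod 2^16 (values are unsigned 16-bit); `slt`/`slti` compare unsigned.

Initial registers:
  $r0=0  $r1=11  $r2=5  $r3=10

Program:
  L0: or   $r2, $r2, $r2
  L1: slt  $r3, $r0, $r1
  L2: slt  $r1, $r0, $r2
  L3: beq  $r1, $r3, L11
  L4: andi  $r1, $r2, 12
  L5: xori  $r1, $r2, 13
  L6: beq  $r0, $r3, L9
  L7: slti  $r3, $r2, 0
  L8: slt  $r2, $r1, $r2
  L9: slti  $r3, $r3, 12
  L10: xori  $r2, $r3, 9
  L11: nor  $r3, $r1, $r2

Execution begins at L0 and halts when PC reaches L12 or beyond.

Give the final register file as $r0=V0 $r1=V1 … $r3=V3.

[0] or   $r2, $r2, $r2  →  {$r0:0, $r1:11, $r2:5, $r3:10}
[1] slt  $r3, $r0, $r1  →  {$r0:0, $r1:11, $r2:5, $r3:1}
[2] slt  $r1, $r0, $r2  →  {$r0:0, $r1:1, $r2:5, $r3:1}
[3] beq  $r1, $r3, L11  →  {$r0:0, $r1:1, $r2:5, $r3:1}  ⟨branch taken⟩
[4] andi  $r1, $r2, 12  →  {$r0:0, $r1:4, $r2:5, $r3:1}
[11] nor  $r3, $r1, $r2  →  {$r0:0, $r1:4, $r2:5, $r3:65530}

$r0=0 $r1=4 $r2=5 $r3=65530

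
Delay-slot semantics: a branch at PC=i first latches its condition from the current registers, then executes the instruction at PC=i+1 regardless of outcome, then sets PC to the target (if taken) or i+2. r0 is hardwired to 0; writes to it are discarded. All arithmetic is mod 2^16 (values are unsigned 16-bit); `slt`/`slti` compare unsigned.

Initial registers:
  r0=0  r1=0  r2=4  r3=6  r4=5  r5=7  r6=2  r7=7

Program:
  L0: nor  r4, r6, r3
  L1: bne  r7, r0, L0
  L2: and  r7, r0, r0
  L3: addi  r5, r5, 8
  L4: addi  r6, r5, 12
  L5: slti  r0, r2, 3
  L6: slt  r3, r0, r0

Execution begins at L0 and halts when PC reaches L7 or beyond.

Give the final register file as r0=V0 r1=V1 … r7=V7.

r0=0 r1=0 r2=4 r3=0 r4=65529 r5=15 r6=27 r7=0

[0] nor  r4, r6, r3  →  {r0:0, r1:0, r2:4, r3:6, r4:65529, r5:7, r6:2, r7:7}
[1] bne  r7, r0, L0  →  {r0:0, r1:0, r2:4, r3:6, r4:65529, r5:7, r6:2, r7:7}  ⟨branch taken⟩
[2] and  r7, r0, r0  →  {r0:0, r1:0, r2:4, r3:6, r4:65529, r5:7, r6:2, r7:0}
[0] nor  r4, r6, r3  →  {r0:0, r1:0, r2:4, r3:6, r4:65529, r5:7, r6:2, r7:0}
[1] bne  r7, r0, L0  →  {r0:0, r1:0, r2:4, r3:6, r4:65529, r5:7, r6:2, r7:0}  ⟨branch fallthrough⟩
[2] and  r7, r0, r0  →  {r0:0, r1:0, r2:4, r3:6, r4:65529, r5:7, r6:2, r7:0}
[3] addi  r5, r5, 8  →  {r0:0, r1:0, r2:4, r3:6, r4:65529, r5:15, r6:2, r7:0}
[4] addi  r6, r5, 12  →  {r0:0, r1:0, r2:4, r3:6, r4:65529, r5:15, r6:27, r7:0}
[5] slti  r0, r2, 3  →  {r0:0, r1:0, r2:4, r3:6, r4:65529, r5:15, r6:27, r7:0}
[6] slt  r3, r0, r0  →  {r0:0, r1:0, r2:4, r3:0, r4:65529, r5:15, r6:27, r7:0}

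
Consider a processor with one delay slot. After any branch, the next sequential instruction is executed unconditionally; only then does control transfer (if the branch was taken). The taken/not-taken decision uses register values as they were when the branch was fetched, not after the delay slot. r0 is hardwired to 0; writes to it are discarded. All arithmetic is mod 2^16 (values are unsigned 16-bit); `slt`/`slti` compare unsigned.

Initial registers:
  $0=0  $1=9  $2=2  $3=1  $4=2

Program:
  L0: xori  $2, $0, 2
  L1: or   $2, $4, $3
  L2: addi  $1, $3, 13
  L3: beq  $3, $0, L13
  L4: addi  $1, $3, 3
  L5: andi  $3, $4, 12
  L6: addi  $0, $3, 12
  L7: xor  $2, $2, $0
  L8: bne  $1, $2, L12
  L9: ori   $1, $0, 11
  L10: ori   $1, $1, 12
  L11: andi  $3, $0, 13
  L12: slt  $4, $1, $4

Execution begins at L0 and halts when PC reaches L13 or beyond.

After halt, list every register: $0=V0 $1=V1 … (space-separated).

$0=0 $1=11 $2=3 $3=0 $4=0

#0 xori  $2, $0, 2 ; 0/9/2/1/2
#1 or   $2, $4, $3 ; 0/9/3/1/2
#2 addi  $1, $3, 13 ; 0/14/3/1/2
#3 beq  $3, $0, L13 ; 0/14/3/1/2 ; →fallthru
#4 addi  $1, $3, 3 ; 0/4/3/1/2
#5 andi  $3, $4, 12 ; 0/4/3/0/2
#6 addi  $0, $3, 12 ; 0/4/3/0/2
#7 xor  $2, $2, $0 ; 0/4/3/0/2
#8 bne  $1, $2, L12 ; 0/4/3/0/2 ; →target
#9 ori   $1, $0, 11 ; 0/11/3/0/2
#12 slt  $4, $1, $4 ; 0/11/3/0/0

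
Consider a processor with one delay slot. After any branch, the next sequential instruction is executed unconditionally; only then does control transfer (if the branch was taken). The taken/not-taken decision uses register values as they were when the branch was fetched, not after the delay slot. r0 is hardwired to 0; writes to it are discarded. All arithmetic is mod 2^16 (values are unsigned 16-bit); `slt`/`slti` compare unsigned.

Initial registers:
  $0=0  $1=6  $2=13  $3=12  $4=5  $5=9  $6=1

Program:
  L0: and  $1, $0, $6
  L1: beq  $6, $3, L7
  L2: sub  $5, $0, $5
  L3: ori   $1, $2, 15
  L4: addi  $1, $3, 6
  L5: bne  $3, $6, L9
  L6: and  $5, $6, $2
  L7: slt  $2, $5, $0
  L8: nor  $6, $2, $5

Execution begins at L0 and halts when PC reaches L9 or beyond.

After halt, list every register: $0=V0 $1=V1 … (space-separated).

#0 and  $1, $0, $6 ; 0/0/13/12/5/9/1
#1 beq  $6, $3, L7 ; 0/0/13/12/5/9/1 ; →fallthru
#2 sub  $5, $0, $5 ; 0/0/13/12/5/65527/1
#3 ori   $1, $2, 15 ; 0/15/13/12/5/65527/1
#4 addi  $1, $3, 6 ; 0/18/13/12/5/65527/1
#5 bne  $3, $6, L9 ; 0/18/13/12/5/65527/1 ; →target
#6 and  $5, $6, $2 ; 0/18/13/12/5/1/1

$0=0 $1=18 $2=13 $3=12 $4=5 $5=1 $6=1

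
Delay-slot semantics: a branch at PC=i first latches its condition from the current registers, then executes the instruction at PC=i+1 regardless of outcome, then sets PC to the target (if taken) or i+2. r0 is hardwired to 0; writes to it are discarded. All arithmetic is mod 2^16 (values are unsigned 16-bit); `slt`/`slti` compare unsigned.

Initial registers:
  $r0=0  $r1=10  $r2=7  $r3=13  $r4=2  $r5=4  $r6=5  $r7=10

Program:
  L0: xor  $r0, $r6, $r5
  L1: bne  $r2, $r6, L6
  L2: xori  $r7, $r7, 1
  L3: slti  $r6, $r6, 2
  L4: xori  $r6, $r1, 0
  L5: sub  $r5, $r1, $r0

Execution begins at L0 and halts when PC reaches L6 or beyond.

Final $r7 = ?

11

#0 xor  $r0, $r6, $r5 ; 0/10/7/13/2/4/5/10
#1 bne  $r2, $r6, L6 ; 0/10/7/13/2/4/5/10 ; →target
#2 xori  $r7, $r7, 1 ; 0/10/7/13/2/4/5/11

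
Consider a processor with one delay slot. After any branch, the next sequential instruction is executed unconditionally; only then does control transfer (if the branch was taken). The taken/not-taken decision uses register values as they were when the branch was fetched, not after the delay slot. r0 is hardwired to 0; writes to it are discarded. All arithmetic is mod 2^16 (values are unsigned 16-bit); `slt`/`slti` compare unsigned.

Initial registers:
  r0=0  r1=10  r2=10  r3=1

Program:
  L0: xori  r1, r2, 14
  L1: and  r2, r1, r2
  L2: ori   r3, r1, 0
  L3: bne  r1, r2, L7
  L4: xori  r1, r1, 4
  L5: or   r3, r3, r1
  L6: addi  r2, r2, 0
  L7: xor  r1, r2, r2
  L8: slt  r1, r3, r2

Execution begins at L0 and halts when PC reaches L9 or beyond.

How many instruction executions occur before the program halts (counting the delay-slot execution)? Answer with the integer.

7

#0 xori  r1, r2, 14 ; 0/4/10/1
#1 and  r2, r1, r2 ; 0/4/0/1
#2 ori   r3, r1, 0 ; 0/4/0/4
#3 bne  r1, r2, L7 ; 0/4/0/4 ; →target
#4 xori  r1, r1, 4 ; 0/0/0/4
#7 xor  r1, r2, r2 ; 0/0/0/4
#8 slt  r1, r3, r2 ; 0/0/0/4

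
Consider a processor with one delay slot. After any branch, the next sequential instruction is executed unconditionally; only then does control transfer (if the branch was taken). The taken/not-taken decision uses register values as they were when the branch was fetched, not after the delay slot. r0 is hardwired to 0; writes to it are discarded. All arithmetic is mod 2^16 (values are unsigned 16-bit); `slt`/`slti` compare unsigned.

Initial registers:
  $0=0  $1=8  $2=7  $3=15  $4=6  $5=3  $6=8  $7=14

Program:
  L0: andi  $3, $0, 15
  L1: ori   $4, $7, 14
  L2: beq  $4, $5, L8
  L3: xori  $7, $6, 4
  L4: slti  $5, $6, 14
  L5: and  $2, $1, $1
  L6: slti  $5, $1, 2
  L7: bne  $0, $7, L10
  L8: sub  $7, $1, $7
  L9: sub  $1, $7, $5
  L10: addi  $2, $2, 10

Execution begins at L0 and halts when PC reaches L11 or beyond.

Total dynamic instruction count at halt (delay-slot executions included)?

10

[0] andi  $3, $0, 15  →  {$0:0, $1:8, $2:7, $3:0, $4:6, $5:3, $6:8, $7:14}
[1] ori   $4, $7, 14  →  {$0:0, $1:8, $2:7, $3:0, $4:14, $5:3, $6:8, $7:14}
[2] beq  $4, $5, L8  →  {$0:0, $1:8, $2:7, $3:0, $4:14, $5:3, $6:8, $7:14}  ⟨branch fallthrough⟩
[3] xori  $7, $6, 4  →  {$0:0, $1:8, $2:7, $3:0, $4:14, $5:3, $6:8, $7:12}
[4] slti  $5, $6, 14  →  {$0:0, $1:8, $2:7, $3:0, $4:14, $5:1, $6:8, $7:12}
[5] and  $2, $1, $1  →  {$0:0, $1:8, $2:8, $3:0, $4:14, $5:1, $6:8, $7:12}
[6] slti  $5, $1, 2  →  {$0:0, $1:8, $2:8, $3:0, $4:14, $5:0, $6:8, $7:12}
[7] bne  $0, $7, L10  →  {$0:0, $1:8, $2:8, $3:0, $4:14, $5:0, $6:8, $7:12}  ⟨branch taken⟩
[8] sub  $7, $1, $7  →  {$0:0, $1:8, $2:8, $3:0, $4:14, $5:0, $6:8, $7:65532}
[10] addi  $2, $2, 10  →  {$0:0, $1:8, $2:18, $3:0, $4:14, $5:0, $6:8, $7:65532}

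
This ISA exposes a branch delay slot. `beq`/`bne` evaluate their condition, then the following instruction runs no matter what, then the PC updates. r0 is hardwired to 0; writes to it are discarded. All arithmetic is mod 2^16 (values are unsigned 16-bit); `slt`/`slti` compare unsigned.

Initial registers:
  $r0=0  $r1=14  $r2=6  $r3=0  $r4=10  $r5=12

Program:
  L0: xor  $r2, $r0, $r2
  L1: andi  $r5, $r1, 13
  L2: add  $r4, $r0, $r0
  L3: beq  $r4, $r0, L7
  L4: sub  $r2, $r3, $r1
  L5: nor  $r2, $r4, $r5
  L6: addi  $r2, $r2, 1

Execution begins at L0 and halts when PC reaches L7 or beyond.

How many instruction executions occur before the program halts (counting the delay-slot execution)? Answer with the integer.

#0 xor  $r2, $r0, $r2 ; 0/14/6/0/10/12
#1 andi  $r5, $r1, 13 ; 0/14/6/0/10/12
#2 add  $r4, $r0, $r0 ; 0/14/6/0/0/12
#3 beq  $r4, $r0, L7 ; 0/14/6/0/0/12 ; →target
#4 sub  $r2, $r3, $r1 ; 0/14/65522/0/0/12

5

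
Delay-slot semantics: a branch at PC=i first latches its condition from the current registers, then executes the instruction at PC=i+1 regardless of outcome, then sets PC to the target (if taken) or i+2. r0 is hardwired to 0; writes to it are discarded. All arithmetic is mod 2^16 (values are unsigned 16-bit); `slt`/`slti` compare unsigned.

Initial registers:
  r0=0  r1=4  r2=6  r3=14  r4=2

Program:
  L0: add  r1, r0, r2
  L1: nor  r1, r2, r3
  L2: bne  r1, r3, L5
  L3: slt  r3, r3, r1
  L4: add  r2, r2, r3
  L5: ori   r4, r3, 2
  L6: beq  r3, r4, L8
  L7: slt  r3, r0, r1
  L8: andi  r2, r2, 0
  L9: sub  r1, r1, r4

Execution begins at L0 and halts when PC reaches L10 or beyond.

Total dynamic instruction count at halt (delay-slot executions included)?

9

  step pc=0: add  r1, r0, r2  regs=(0,6,6,14,2)
  step pc=1: nor  r1, r2, r3  regs=(0,65521,6,14,2)
  step pc=2: bne  r1, r3, L5  cond=T  regs=(0,65521,6,14,2)
  step pc=3: slt  r3, r3, r1  regs=(0,65521,6,1,2)
  step pc=5: ori   r4, r3, 2  regs=(0,65521,6,1,3)
  step pc=6: beq  r3, r4, L8  cond=F  regs=(0,65521,6,1,3)
  step pc=7: slt  r3, r0, r1  regs=(0,65521,6,1,3)
  step pc=8: andi  r2, r2, 0  regs=(0,65521,0,1,3)
  step pc=9: sub  r1, r1, r4  regs=(0,65518,0,1,3)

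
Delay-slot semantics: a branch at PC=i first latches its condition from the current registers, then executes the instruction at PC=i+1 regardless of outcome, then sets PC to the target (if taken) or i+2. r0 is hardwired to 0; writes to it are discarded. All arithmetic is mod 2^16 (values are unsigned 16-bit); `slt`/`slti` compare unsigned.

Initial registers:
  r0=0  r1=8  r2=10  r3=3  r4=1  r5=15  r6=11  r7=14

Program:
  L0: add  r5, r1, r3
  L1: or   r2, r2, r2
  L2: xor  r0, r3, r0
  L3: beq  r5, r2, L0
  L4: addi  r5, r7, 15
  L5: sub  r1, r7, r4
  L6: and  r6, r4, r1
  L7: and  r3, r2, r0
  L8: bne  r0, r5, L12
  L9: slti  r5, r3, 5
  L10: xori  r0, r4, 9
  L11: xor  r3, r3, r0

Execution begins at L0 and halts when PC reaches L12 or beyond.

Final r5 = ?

[0] add  r5, r1, r3  →  {r0:0, r1:8, r2:10, r3:3, r4:1, r5:11, r6:11, r7:14}
[1] or   r2, r2, r2  →  {r0:0, r1:8, r2:10, r3:3, r4:1, r5:11, r6:11, r7:14}
[2] xor  r0, r3, r0  →  {r0:0, r1:8, r2:10, r3:3, r4:1, r5:11, r6:11, r7:14}
[3] beq  r5, r2, L0  →  {r0:0, r1:8, r2:10, r3:3, r4:1, r5:11, r6:11, r7:14}  ⟨branch fallthrough⟩
[4] addi  r5, r7, 15  →  {r0:0, r1:8, r2:10, r3:3, r4:1, r5:29, r6:11, r7:14}
[5] sub  r1, r7, r4  →  {r0:0, r1:13, r2:10, r3:3, r4:1, r5:29, r6:11, r7:14}
[6] and  r6, r4, r1  →  {r0:0, r1:13, r2:10, r3:3, r4:1, r5:29, r6:1, r7:14}
[7] and  r3, r2, r0  →  {r0:0, r1:13, r2:10, r3:0, r4:1, r5:29, r6:1, r7:14}
[8] bne  r0, r5, L12  →  {r0:0, r1:13, r2:10, r3:0, r4:1, r5:29, r6:1, r7:14}  ⟨branch taken⟩
[9] slti  r5, r3, 5  →  {r0:0, r1:13, r2:10, r3:0, r4:1, r5:1, r6:1, r7:14}

1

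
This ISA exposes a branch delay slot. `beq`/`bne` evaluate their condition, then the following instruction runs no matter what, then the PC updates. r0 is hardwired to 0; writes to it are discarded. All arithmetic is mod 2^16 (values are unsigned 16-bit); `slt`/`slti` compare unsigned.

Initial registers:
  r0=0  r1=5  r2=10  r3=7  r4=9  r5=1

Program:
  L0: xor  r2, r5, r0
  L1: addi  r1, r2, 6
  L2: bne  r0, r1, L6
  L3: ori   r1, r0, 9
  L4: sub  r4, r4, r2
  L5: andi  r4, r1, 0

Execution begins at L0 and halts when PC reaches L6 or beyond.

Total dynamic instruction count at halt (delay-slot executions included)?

PC=0  xor  r2, r5, r0        | r0=0 r1=5 r2=1 r3=7 r4=9 r5=1
PC=1  addi  r1, r2, 6        | r0=0 r1=7 r2=1 r3=7 r4=9 r5=1
PC=2  bne  r0, r1, L6        | r0=0 r1=7 r2=1 r3=7 r4=9 r5=1  [TAKEN]
PC=3  ori   r1, r0, 9        | r0=0 r1=9 r2=1 r3=7 r4=9 r5=1

4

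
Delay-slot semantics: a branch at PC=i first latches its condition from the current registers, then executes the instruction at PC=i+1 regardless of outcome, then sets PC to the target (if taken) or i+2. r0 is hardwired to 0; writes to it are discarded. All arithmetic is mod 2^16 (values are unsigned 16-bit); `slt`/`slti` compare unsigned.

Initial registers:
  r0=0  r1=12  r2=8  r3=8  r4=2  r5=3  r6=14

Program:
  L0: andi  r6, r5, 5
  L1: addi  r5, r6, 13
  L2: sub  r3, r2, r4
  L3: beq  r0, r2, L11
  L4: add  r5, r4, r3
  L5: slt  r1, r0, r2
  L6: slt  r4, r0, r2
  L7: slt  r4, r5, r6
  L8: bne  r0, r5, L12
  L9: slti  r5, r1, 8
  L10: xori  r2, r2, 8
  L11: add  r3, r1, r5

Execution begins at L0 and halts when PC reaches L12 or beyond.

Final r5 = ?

1

  step pc=0: andi  r6, r5, 5  regs=(0,12,8,8,2,3,1)
  step pc=1: addi  r5, r6, 13  regs=(0,12,8,8,2,14,1)
  step pc=2: sub  r3, r2, r4  regs=(0,12,8,6,2,14,1)
  step pc=3: beq  r0, r2, L11  cond=F  regs=(0,12,8,6,2,14,1)
  step pc=4: add  r5, r4, r3  regs=(0,12,8,6,2,8,1)
  step pc=5: slt  r1, r0, r2  regs=(0,1,8,6,2,8,1)
  step pc=6: slt  r4, r0, r2  regs=(0,1,8,6,1,8,1)
  step pc=7: slt  r4, r5, r6  regs=(0,1,8,6,0,8,1)
  step pc=8: bne  r0, r5, L12  cond=T  regs=(0,1,8,6,0,8,1)
  step pc=9: slti  r5, r1, 8  regs=(0,1,8,6,0,1,1)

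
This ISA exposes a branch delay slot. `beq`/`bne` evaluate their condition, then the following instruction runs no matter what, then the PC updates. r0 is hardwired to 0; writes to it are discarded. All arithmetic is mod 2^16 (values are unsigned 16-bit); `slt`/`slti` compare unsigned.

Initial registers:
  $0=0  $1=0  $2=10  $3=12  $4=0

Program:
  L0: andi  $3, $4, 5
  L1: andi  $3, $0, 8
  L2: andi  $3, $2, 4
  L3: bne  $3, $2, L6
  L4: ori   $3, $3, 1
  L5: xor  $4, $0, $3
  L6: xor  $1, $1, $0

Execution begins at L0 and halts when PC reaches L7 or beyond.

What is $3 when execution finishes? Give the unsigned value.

PC=0  andi  $3, $4, 5        | $0=0 $1=0 $2=10 $3=0 $4=0
PC=1  andi  $3, $0, 8        | $0=0 $1=0 $2=10 $3=0 $4=0
PC=2  andi  $3, $2, 4        | $0=0 $1=0 $2=10 $3=0 $4=0
PC=3  bne  $3, $2, L6        | $0=0 $1=0 $2=10 $3=0 $4=0  [TAKEN]
PC=4  ori   $3, $3, 1        | $0=0 $1=0 $2=10 $3=1 $4=0
PC=6  xor  $1, $1, $0        | $0=0 $1=0 $2=10 $3=1 $4=0

1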